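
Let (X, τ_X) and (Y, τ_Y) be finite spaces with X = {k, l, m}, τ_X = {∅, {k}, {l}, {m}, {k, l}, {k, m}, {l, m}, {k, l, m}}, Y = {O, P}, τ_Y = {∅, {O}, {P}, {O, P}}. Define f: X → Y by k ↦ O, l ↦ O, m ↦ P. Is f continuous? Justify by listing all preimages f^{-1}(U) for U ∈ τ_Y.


f IS continuous.

Compute f^{-1}(U) for each U ∈ τ_Y:
  U = ∅: f^{-1}(U) = ∅ ∈ τ_X ✓.
  U = {O}: f^{-1}(U) = {k, l} ∈ τ_X ✓.
  U = {P}: f^{-1}(U) = {m} ∈ τ_X ✓.
  U = {O, P}: f^{-1}(U) = {k, l, m} ∈ τ_X ✓.
Every preimage lies in τ_X, so f IS continuous.


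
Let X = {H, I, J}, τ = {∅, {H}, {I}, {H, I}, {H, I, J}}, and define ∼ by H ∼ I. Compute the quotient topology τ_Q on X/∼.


X/∼ = {[H=I], [J]}; |τ_Q| = 3.

Equivalence classes: [H=I], [J].
Quotient map π: X → X/∼ sends H ↦ [H=I], I ↦ [H=I], J ↦ [J].
For each subset V ⊆ X/∼, compute π^{-1}(V) ⊆ X and check whether π^{-1}(V) ∈ τ. V is open in τ_Q iff π^{-1}(V) ∈ τ.
  V = {}: π^{-1}(V) = ∅ ∈ τ ✓.
  V = {[H=I]}: π^{-1}(V) = {H, I} ∈ τ ✓.
  V = {[J]}: π^{-1}(V) = {J} ∉ τ ✗.
  V = {[H=I], [J]}: π^{-1}(V) = {H, I, J} ∈ τ ✓.
Open sets in the quotient: τ_Q = {{}, {[H=I]}, {[H=I], [J]}} (3 elements).


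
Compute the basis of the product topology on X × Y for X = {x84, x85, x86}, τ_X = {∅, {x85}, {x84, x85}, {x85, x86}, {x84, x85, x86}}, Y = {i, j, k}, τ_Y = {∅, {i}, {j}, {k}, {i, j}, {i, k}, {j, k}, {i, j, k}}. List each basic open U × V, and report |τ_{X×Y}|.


Basis B = {∅ × ∅, {x85} × {i}, {x85} × {j}, {x85} × {k}, {x84, x85} × {i}, {x84, x85} × {j}, {x84, x85} × {k}, {x85} × {i, j}, {x85} × {i, k}, {x85, x86} × {i}, {x85} × {j, k}, {x85, x86} × {j}, {x85, x86} × {k}, {x84, x85, x86} × {i}, {x84, x85, x86} × {j}, {x84, x85, x86} × {k}, {x85} × {i, j, k}, {x84, x85} × {i, j}, {x84, x85} × {i, k}, {x84, x85} × {j, k}, {x85, x86} × {i, j}, {x85, x86} × {i, k}, {x85, x86} × {j, k}, {x84, x85} × {i, j, k}, {x84, x85, x86} × {i, j}, {x84, x85, x86} × {i, k}, {x84, x85, x86} × {j, k}, {x85, x86} × {i, j, k}, {x84, x85, x86} × {i, j, k}}; |τ_{X×Y}| = 125.

Enumerate products U × V with U ∈ τ_X, V ∈ τ_Y (deduplicated):
  ∅ × ∅ = {} (∅)
  {x85} × {i} = {(x85,i)}
  {x85} × {j} = {(x85,j)}
  {x85} × {k} = {(x85,k)}
  {x84, x85} × {i} = {(x84,i), (x85,i)}
  {x84, x85} × {j} = {(x84,j), (x85,j)}
  {x84, x85} × {k} = {(x84,k), (x85,k)}
  {x85} × {i, j} = {(x85,i), (x85,j)}
  {x85} × {i, k} = {(x85,i), (x85,k)}
  {x85, x86} × {i} = {(x85,i), (x86,i)}
  {x85} × {j, k} = {(x85,j), (x85,k)}
  {x85, x86} × {j} = {(x85,j), (x86,j)}
  {x85, x86} × {k} = {(x85,k), (x86,k)}
  {x84, x85, x86} × {i} = {(x84,i), (x85,i), (x86,i)}
  {x84, x85, x86} × {j} = {(x84,j), (x85,j), (x86,j)}
  {x84, x85, x86} × {k} = {(x84,k), (x85,k), (x86,k)}
  {x85} × {i, j, k} = {(x85,i), (x85,j), (x85,k)}
  {x84, x85} × {i, j} = {(x84,i), (x84,j), (x85,i), (x85,j)}
  {x84, x85} × {i, k} = {(x84,i), (x84,k), (x85,i), (x85,k)}
  {x84, x85} × {j, k} = {(x84,j), (x84,k), (x85,j), (x85,k)}
  {x85, x86} × {i, j} = {(x85,i), (x85,j), (x86,i), (x86,j)}
  {x85, x86} × {i, k} = {(x85,i), (x85,k), (x86,i), (x86,k)}
  {x85, x86} × {j, k} = {(x85,j), (x85,k), (x86,j), (x86,k)}
  {x84, x85} × {i, j, k} = {(x84,i), (x84,j), (x84,k), (x85,i), (x85,j), (x85,k)}
  {x84, x85, x86} × {i, j} = {(x84,i), (x84,j), (x85,i), (x85,j), (x86,i), (x86,j)}
  {x84, x85, x86} × {i, k} = {(x84,i), (x84,k), (x85,i), (x85,k), (x86,i), (x86,k)}
  {x84, x85, x86} × {j, k} = {(x84,j), (x84,k), (x85,j), (x85,k), (x86,j), (x86,k)}
  {x85, x86} × {i, j, k} = {(x85,i), (x85,j), (x85,k), (x86,i), (x86,j), (x86,k)}
  {x84, x85, x86} × {i, j, k} = {(x84,i), (x84,j), (x84,k), (x85,i), (x85,j), (x85,k), (x86,i), (x86,j), (x86,k)}
These 29 distinct sets form the basis B.
Close under arbitrary unions to get τ_{X×Y}; counting gives |τ_{X×Y}| = 125.


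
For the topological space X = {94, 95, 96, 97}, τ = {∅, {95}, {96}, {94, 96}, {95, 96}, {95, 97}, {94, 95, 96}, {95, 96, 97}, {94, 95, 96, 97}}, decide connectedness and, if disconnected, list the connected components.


(X, τ) is disconnected; components = [{94, 96}, {95, 97}].

Find clopen sets (U ∈ τ with X ∖ U ∈ τ):
  U = ∅, X ∖ U = {94, 95, 96, 97} — both open, so U is clopen.
  U = {94, 96}, X ∖ U = {95, 97} — both open, so U is clopen.
  U = {95, 97}, X ∖ U = {94, 96} — both open, so U is clopen.
  U = {94, 95, 96, 97}, X ∖ U = ∅ — both open, so U is clopen.
Nontrivial clopen(s) exist: e.g. {95, 97}. So (X, τ) is disconnected.
Compute connected components by grouping points that agree on all clopens:
  component: {94, 96}
  component: {95, 97}


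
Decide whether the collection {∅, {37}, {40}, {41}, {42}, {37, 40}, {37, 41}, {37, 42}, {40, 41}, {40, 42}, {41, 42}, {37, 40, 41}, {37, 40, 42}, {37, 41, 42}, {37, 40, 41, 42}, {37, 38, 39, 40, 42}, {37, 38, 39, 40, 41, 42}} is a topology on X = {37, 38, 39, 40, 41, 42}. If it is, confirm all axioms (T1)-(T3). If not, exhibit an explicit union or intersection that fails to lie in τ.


τ is NOT a topology on X.

Axiom (T1): ∅ ∈ τ? Yes; X ∈ τ? Yes.
Axiom (T2/T3): check pairwise unions and intersections of members of τ.
Counterexample for (T2): {40} ∪ {41, 42} = {40, 41, 42} ∉ τ. Therefore τ is NOT a topology.


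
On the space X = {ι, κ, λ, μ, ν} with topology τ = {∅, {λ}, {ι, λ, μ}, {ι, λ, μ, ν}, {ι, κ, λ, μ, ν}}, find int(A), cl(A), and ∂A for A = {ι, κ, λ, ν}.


int(A) = {λ}, cl(A) = {ι, κ, λ, μ, ν}, ∂A = {ι, κ, μ, ν}.

Closed sets in (X, τ) are complements of opens:
  closed(X, τ) = {∅, {κ}, {κ, ν}, {ι, κ, μ, ν}, {ι, κ, λ, μ, ν}}.
int(A) = ⋃ {U ∈ τ : U ⊆ A}. Opens contained in A: ∅, {λ}.
Taking the union of these: int(A) = {λ}.
cl(A) = ⋂ {C closed : A ⊆ C}. Closed sets containing A: {ι, κ, λ, μ, ν}.
Intersecting these: cl(A) = {ι, κ, λ, μ, ν}.
∂A = cl(A) ∖ int(A) = {ι, κ, λ, μ, ν} ∖ {λ} = {ι, κ, μ, ν}.


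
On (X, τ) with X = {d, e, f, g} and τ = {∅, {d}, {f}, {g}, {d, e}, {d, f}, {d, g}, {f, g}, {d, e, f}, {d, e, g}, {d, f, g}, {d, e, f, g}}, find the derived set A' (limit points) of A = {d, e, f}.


A' = {e}

For each x ∈ X, list the open sets U ∈ τ with x ∈ U, then check whether U ∩ (A ∖ {x}) ≠ ∅ for every such U.
  x = d: open {d} ∋ x has {d} ∩ (A ∖ {d}) = ∅, so x is NOT a limit point.
  x = e: opens ∋ x are {d, e}, {d, e, f}, {d, e, g}, {d, e, f, g}; each meets A ∖ {e}, so x IS a limit point.
  x = f: open {f} ∋ x has {f} ∩ (A ∖ {f}) = ∅, so x is NOT a limit point.
  x = g: open {g} ∋ x has {g} ∩ (A ∖ {g}) = ∅, so x is NOT a limit point.
Collecting: A' = {e}.


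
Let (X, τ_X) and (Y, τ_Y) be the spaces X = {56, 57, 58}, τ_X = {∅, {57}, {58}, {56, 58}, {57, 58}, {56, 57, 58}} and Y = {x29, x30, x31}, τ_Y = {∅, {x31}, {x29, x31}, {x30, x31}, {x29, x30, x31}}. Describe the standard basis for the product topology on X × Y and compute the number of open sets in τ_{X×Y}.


Basis B = {∅ × ∅, {57} × {x31}, {58} × {x31}, {56, 58} × {x31}, {57} × {x29, x31}, {57} × {x30, x31}, {57, 58} × {x31}, {58} × {x29, x31}, {58} × {x30, x31}, {56, 57, 58} × {x31}, {57} × {x29, x30, x31}, {58} × {x29, x30, x31}, {56, 58} × {x29, x31}, {56, 58} × {x30, x31}, {57, 58} × {x29, x31}, {57, 58} × {x30, x31}, {56, 58} × {x29, x30, x31}, {56, 57, 58} × {x29, x31}, {56, 57, 58} × {x30, x31}, {57, 58} × {x29, x30, x31}, {56, 57, 58} × {x29, x30, x31}}; |τ_{X×Y}| = 70.

Enumerate products U × V with U ∈ τ_X, V ∈ τ_Y (deduplicated):
  ∅ × ∅ = {} (∅)
  {57} × {x31} = {(57,x31)}
  {58} × {x31} = {(58,x31)}
  {56, 58} × {x31} = {(56,x31), (58,x31)}
  {57} × {x29, x31} = {(57,x29), (57,x31)}
  {57} × {x30, x31} = {(57,x30), (57,x31)}
  {57, 58} × {x31} = {(57,x31), (58,x31)}
  {58} × {x29, x31} = {(58,x29), (58,x31)}
  {58} × {x30, x31} = {(58,x30), (58,x31)}
  {56, 57, 58} × {x31} = {(56,x31), (57,x31), (58,x31)}
  {57} × {x29, x30, x31} = {(57,x29), (57,x30), (57,x31)}
  {58} × {x29, x30, x31} = {(58,x29), (58,x30), (58,x31)}
  {56, 58} × {x29, x31} = {(56,x29), (56,x31), (58,x29), (58,x31)}
  {56, 58} × {x30, x31} = {(56,x30), (56,x31), (58,x30), (58,x31)}
  {57, 58} × {x29, x31} = {(57,x29), (57,x31), (58,x29), (58,x31)}
  {57, 58} × {x30, x31} = {(57,x30), (57,x31), (58,x30), (58,x31)}
  {56, 58} × {x29, x30, x31} = {(56,x29), (56,x30), (56,x31), (58,x29), (58,x30), (58,x31)}
  {56, 57, 58} × {x29, x31} = {(56,x29), (56,x31), (57,x29), (57,x31), (58,x29), (58,x31)}
  {56, 57, 58} × {x30, x31} = {(56,x30), (56,x31), (57,x30), (57,x31), (58,x30), (58,x31)}
  {57, 58} × {x29, x30, x31} = {(57,x29), (57,x30), (57,x31), (58,x29), (58,x30), (58,x31)}
  {56, 57, 58} × {x29, x30, x31} = {(56,x29), (56,x30), (56,x31), (57,x29), (57,x30), (57,x31), (58,x29), (58,x30), (58,x31)}
These 21 distinct sets form the basis B.
Close under arbitrary unions to get τ_{X×Y}; counting gives |τ_{X×Y}| = 70.


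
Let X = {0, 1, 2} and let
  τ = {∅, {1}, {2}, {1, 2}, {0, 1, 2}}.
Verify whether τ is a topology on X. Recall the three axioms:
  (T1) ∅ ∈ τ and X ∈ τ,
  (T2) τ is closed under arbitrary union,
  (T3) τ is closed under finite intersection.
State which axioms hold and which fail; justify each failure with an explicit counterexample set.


τ IS a topology on X.

Axiom (T1): ∅ ∈ τ? Yes; X ∈ τ? Yes.
Axiom (T2/T3): check pairwise unions and intersections of members of τ.
All pairwise intersections and unions checked — each lies in τ. Therefore τ satisfies (T1), (T2), (T3): it IS a topology on X.


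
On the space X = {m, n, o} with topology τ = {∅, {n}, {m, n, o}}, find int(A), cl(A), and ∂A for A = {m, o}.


int(A) = ∅, cl(A) = {m, o}, ∂A = {m, o}.

Closed sets in (X, τ) are complements of opens:
  closed(X, τ) = {∅, {m, o}, {m, n, o}}.
int(A) = ⋃ {U ∈ τ : U ⊆ A}. Opens contained in A: ∅.
Taking the union of these: int(A) = ∅.
cl(A) = ⋂ {C closed : A ⊆ C}. Closed sets containing A: {m, o}, {m, n, o}.
Intersecting these: cl(A) = {m, o}.
∂A = cl(A) ∖ int(A) = {m, o} ∖ ∅ = {m, o}.


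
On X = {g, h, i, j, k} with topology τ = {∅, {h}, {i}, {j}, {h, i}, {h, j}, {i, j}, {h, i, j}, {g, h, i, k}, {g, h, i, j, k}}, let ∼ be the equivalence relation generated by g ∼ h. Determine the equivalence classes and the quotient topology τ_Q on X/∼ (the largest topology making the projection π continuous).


X/∼ = {[g=h], [i], [j], [k]}; |τ_Q| = 6.

Equivalence classes: [g=h], [i], [j], [k].
Quotient map π: X → X/∼ sends g ↦ [g=h], h ↦ [g=h], i ↦ [i], j ↦ [j], k ↦ [k].
For each subset V ⊆ X/∼, compute π^{-1}(V) ⊆ X and check whether π^{-1}(V) ∈ τ. V is open in τ_Q iff π^{-1}(V) ∈ τ.
  V = {}: π^{-1}(V) = ∅ ∈ τ ✓.
  V = {[g=h]}: π^{-1}(V) = {g, h} ∉ τ ✗.
  V = {[i]}: π^{-1}(V) = {i} ∈ τ ✓.
  V = {[g=h], [i]}: π^{-1}(V) = {g, h, i} ∉ τ ✗.
  V = {[j]}: π^{-1}(V) = {j} ∈ τ ✓.
  V = {[g=h], [j]}: π^{-1}(V) = {g, h, j} ∉ τ ✗.
  V = {[i], [j]}: π^{-1}(V) = {i, j} ∈ τ ✓.
  V = {[g=h], [i], [j]}: π^{-1}(V) = {g, h, i, j} ∉ τ ✗.
  V = {[k]}: π^{-1}(V) = {k} ∉ τ ✗.
  V = {[g=h], [k]}: π^{-1}(V) = {g, h, k} ∉ τ ✗.
  V = {[i], [k]}: π^{-1}(V) = {i, k} ∉ τ ✗.
  V = {[g=h], [i], [k]}: π^{-1}(V) = {g, h, i, k} ∈ τ ✓.
  V = {[j], [k]}: π^{-1}(V) = {j, k} ∉ τ ✗.
  V = {[g=h], [j], [k]}: π^{-1}(V) = {g, h, j, k} ∉ τ ✗.
  V = {[i], [j], [k]}: π^{-1}(V) = {i, j, k} ∉ τ ✗.
  V = {[g=h], [i], [j], [k]}: π^{-1}(V) = {g, h, i, j, k} ∈ τ ✓.
Open sets in the quotient: τ_Q = {{}, {[i]}, {[j]}, {[i], [j]}, {[g=h], [i], [k]}, {[g=h], [i], [j], [k]}} (6 elements).


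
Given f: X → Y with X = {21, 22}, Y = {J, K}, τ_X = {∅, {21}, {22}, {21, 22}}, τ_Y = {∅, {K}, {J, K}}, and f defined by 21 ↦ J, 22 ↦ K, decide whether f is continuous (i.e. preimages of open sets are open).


f IS continuous.

Compute f^{-1}(U) for each U ∈ τ_Y:
  U = ∅: f^{-1}(U) = ∅ ∈ τ_X ✓.
  U = {K}: f^{-1}(U) = {22} ∈ τ_X ✓.
  U = {J, K}: f^{-1}(U) = {21, 22} ∈ τ_X ✓.
Every preimage lies in τ_X, so f IS continuous.


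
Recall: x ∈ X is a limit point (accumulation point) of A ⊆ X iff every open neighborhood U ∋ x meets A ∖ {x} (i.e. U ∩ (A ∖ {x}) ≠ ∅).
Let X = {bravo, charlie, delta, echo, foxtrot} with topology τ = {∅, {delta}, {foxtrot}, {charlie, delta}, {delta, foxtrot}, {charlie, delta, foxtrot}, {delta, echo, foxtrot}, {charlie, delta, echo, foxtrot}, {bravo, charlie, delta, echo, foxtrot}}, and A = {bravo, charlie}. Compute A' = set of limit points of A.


A' = {bravo}

For each x ∈ X, list the open sets U ∈ τ with x ∈ U, then check whether U ∩ (A ∖ {x}) ≠ ∅ for every such U.
  x = bravo: opens ∋ x are {bravo, charlie, delta, echo, foxtrot}; each meets A ∖ {bravo}, so x IS a limit point.
  x = charlie: open {charlie, delta} ∋ x has {charlie, delta} ∩ (A ∖ {charlie}) = ∅, so x is NOT a limit point.
  x = delta: open {delta} ∋ x has {delta} ∩ (A ∖ {delta}) = ∅, so x is NOT a limit point.
  x = echo: open {delta, echo, foxtrot} ∋ x has {delta, echo, foxtrot} ∩ (A ∖ {echo}) = ∅, so x is NOT a limit point.
  x = foxtrot: open {foxtrot} ∋ x has {foxtrot} ∩ (A ∖ {foxtrot}) = ∅, so x is NOT a limit point.
Collecting: A' = {bravo}.


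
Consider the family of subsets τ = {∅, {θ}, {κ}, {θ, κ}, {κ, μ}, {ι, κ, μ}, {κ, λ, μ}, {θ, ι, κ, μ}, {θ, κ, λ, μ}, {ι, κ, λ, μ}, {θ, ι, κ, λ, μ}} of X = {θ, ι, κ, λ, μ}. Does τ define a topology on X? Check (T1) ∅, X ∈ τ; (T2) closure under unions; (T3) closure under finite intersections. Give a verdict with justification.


τ is NOT a topology on X.

Axiom (T1): ∅ ∈ τ? Yes; X ∈ τ? Yes.
Axiom (T2/T3): check pairwise unions and intersections of members of τ.
Counterexample for (T2): {θ} ∪ {κ, μ} = {θ, κ, μ} ∉ τ. Therefore τ is NOT a topology.


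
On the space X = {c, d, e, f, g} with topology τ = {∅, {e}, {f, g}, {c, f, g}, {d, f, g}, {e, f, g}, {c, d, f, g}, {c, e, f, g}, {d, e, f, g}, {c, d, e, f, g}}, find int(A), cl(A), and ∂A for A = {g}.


int(A) = ∅, cl(A) = {c, d, f, g}, ∂A = {c, d, f, g}.

Closed sets in (X, τ) are complements of opens:
  closed(X, τ) = {∅, {c}, {d}, {e}, {c, d}, {c, e}, {d, e}, {c, d, e}, {c, d, f, g}, {c, d, e, f, g}}.
int(A) = ⋃ {U ∈ τ : U ⊆ A}. Opens contained in A: ∅.
Taking the union of these: int(A) = ∅.
cl(A) = ⋂ {C closed : A ⊆ C}. Closed sets containing A: {c, d, f, g}, {c, d, e, f, g}.
Intersecting these: cl(A) = {c, d, f, g}.
∂A = cl(A) ∖ int(A) = {c, d, f, g} ∖ ∅ = {c, d, f, g}.


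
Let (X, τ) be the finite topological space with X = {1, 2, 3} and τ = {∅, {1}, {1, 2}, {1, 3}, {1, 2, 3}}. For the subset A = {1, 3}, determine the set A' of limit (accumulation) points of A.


A' = {2, 3}

For each x ∈ X, list the open sets U ∈ τ with x ∈ U, then check whether U ∩ (A ∖ {x}) ≠ ∅ for every such U.
  x = 1: open {1} ∋ x has {1} ∩ (A ∖ {1}) = ∅, so x is NOT a limit point.
  x = 2: opens ∋ x are {1, 2}, {1, 2, 3}; each meets A ∖ {2}, so x IS a limit point.
  x = 3: opens ∋ x are {1, 3}, {1, 2, 3}; each meets A ∖ {3}, so x IS a limit point.
Collecting: A' = {2, 3}.


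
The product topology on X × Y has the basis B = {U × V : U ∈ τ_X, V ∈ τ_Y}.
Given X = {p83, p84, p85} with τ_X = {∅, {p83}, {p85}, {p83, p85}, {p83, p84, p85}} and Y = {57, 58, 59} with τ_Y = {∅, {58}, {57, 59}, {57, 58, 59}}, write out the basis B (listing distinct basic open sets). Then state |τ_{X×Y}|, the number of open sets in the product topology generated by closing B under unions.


Basis B = {∅ × ∅, {p83} × {58}, {p85} × {58}, {p83} × {57, 59}, {p83, p85} × {58}, {p85} × {57, 59}, {p83} × {57, 58, 59}, {p83, p84, p85} × {58}, {p85} × {57, 58, 59}, {p83, p85} × {57, 59}, {p83, p85} × {57, 58, 59}, {p83, p84, p85} × {57, 59}, {p83, p84, p85} × {57, 58, 59}}; |τ_{X×Y}| = 25.

Enumerate products U × V with U ∈ τ_X, V ∈ τ_Y (deduplicated):
  ∅ × ∅ = {} (∅)
  {p83} × {58} = {(p83,58)}
  {p85} × {58} = {(p85,58)}
  {p83} × {57, 59} = {(p83,57), (p83,59)}
  {p83, p85} × {58} = {(p83,58), (p85,58)}
  {p85} × {57, 59} = {(p85,57), (p85,59)}
  {p83} × {57, 58, 59} = {(p83,57), (p83,58), (p83,59)}
  {p83, p84, p85} × {58} = {(p83,58), (p84,58), (p85,58)}
  {p85} × {57, 58, 59} = {(p85,57), (p85,58), (p85,59)}
  {p83, p85} × {57, 59} = {(p83,57), (p83,59), (p85,57), (p85,59)}
  {p83, p85} × {57, 58, 59} = {(p83,57), (p83,58), (p83,59), (p85,57), (p85,58), (p85,59)}
  {p83, p84, p85} × {57, 59} = {(p83,57), (p83,59), (p84,57), (p84,59), (p85,57), (p85,59)}
  {p83, p84, p85} × {57, 58, 59} = {(p83,57), (p83,58), (p83,59), (p84,57), (p84,58), (p84,59), (p85,57), (p85,58), (p85,59)}
These 13 distinct sets form the basis B.
Close under arbitrary unions to get τ_{X×Y}; counting gives |τ_{X×Y}| = 25.


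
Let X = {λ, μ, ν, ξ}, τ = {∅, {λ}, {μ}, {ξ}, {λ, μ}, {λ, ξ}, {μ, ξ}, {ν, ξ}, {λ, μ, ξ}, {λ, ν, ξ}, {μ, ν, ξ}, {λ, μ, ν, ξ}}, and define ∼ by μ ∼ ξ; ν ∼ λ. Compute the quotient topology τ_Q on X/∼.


X/∼ = {[λ=ν], [μ=ξ]}; |τ_Q| = 3.

Equivalence classes: [λ=ν], [μ=ξ].
Quotient map π: X → X/∼ sends λ ↦ [λ=ν], μ ↦ [μ=ξ], ν ↦ [λ=ν], ξ ↦ [μ=ξ].
For each subset V ⊆ X/∼, compute π^{-1}(V) ⊆ X and check whether π^{-1}(V) ∈ τ. V is open in τ_Q iff π^{-1}(V) ∈ τ.
  V = {}: π^{-1}(V) = ∅ ∈ τ ✓.
  V = {[λ=ν]}: π^{-1}(V) = {λ, ν} ∉ τ ✗.
  V = {[μ=ξ]}: π^{-1}(V) = {μ, ξ} ∈ τ ✓.
  V = {[λ=ν], [μ=ξ]}: π^{-1}(V) = {λ, μ, ν, ξ} ∈ τ ✓.
Open sets in the quotient: τ_Q = {{}, {[μ=ξ]}, {[λ=ν], [μ=ξ]}} (3 elements).


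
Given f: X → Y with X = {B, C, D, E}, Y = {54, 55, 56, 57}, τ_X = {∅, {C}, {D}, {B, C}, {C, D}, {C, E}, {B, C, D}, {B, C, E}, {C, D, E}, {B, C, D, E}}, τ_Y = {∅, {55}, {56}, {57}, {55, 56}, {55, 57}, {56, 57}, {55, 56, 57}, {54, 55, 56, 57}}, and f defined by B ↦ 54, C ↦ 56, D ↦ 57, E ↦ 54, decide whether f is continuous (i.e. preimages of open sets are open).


f IS continuous.

Compute f^{-1}(U) for each U ∈ τ_Y:
  U = ∅: f^{-1}(U) = ∅ ∈ τ_X ✓.
  U = {55}: f^{-1}(U) = ∅ ∈ τ_X ✓.
  U = {56}: f^{-1}(U) = {C} ∈ τ_X ✓.
  U = {57}: f^{-1}(U) = {D} ∈ τ_X ✓.
  U = {55, 56}: f^{-1}(U) = {C} ∈ τ_X ✓.
  U = {55, 57}: f^{-1}(U) = {D} ∈ τ_X ✓.
  U = {56, 57}: f^{-1}(U) = {C, D} ∈ τ_X ✓.
  U = {55, 56, 57}: f^{-1}(U) = {C, D} ∈ τ_X ✓.
  U = {54, 55, 56, 57}: f^{-1}(U) = {B, C, D, E} ∈ τ_X ✓.
Every preimage lies in τ_X, so f IS continuous.


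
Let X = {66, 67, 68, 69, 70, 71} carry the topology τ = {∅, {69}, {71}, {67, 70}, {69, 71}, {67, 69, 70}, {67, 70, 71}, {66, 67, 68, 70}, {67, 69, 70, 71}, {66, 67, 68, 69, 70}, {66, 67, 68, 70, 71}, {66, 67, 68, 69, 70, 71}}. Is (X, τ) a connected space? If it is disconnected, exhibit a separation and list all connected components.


(X, τ) is disconnected; components = [{69}, {71}, {66, 67, 68, 70}].

Find clopen sets (U ∈ τ with X ∖ U ∈ τ):
  U = ∅, X ∖ U = {66, 67, 68, 69, 70, 71} — both open, so U is clopen.
  U = {69}, X ∖ U = {66, 67, 68, 70, 71} — both open, so U is clopen.
  U = {71}, X ∖ U = {66, 67, 68, 69, 70} — both open, so U is clopen.
  U = {69, 71}, X ∖ U = {66, 67, 68, 70} — both open, so U is clopen.
  U = {66, 67, 68, 70}, X ∖ U = {69, 71} — both open, so U is clopen.
  U = {66, 67, 68, 69, 70}, X ∖ U = {71} — both open, so U is clopen.
  U = {66, 67, 68, 70, 71}, X ∖ U = {69} — both open, so U is clopen.
  U = {66, 67, 68, 69, 70, 71}, X ∖ U = ∅ — both open, so U is clopen.
Nontrivial clopen(s) exist: e.g. {66, 67, 68, 70}. So (X, τ) is disconnected.
Compute connected components by grouping points that agree on all clopens:
  component: {69}
  component: {71}
  component: {66, 67, 68, 70}


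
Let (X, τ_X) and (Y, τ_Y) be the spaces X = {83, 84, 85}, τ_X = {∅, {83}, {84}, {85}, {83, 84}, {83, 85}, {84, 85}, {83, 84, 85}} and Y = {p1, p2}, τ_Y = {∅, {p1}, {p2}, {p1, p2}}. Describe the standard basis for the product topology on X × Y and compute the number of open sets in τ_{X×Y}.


Basis B = {∅ × ∅, {83} × {p1}, {83} × {p2}, {84} × {p1}, {84} × {p2}, {85} × {p1}, {85} × {p2}, {83} × {p1, p2}, {83, 84} × {p1}, {83, 85} × {p1}, {83, 84} × {p2}, {83, 85} × {p2}, {84} × {p1, p2}, {84, 85} × {p1}, {84, 85} × {p2}, {85} × {p1, p2}, {83, 84, 85} × {p1}, {83, 84, 85} × {p2}, {83, 84} × {p1, p2}, {83, 85} × {p1, p2}, {84, 85} × {p1, p2}, {83, 84, 85} × {p1, p2}}; |τ_{X×Y}| = 64.

Enumerate products U × V with U ∈ τ_X, V ∈ τ_Y (deduplicated):
  ∅ × ∅ = {} (∅)
  {83} × {p1} = {(83,p1)}
  {83} × {p2} = {(83,p2)}
  {84} × {p1} = {(84,p1)}
  {84} × {p2} = {(84,p2)}
  {85} × {p1} = {(85,p1)}
  {85} × {p2} = {(85,p2)}
  {83} × {p1, p2} = {(83,p1), (83,p2)}
  {83, 84} × {p1} = {(83,p1), (84,p1)}
  {83, 85} × {p1} = {(83,p1), (85,p1)}
  {83, 84} × {p2} = {(83,p2), (84,p2)}
  {83, 85} × {p2} = {(83,p2), (85,p2)}
  {84} × {p1, p2} = {(84,p1), (84,p2)}
  {84, 85} × {p1} = {(84,p1), (85,p1)}
  {84, 85} × {p2} = {(84,p2), (85,p2)}
  {85} × {p1, p2} = {(85,p1), (85,p2)}
  {83, 84, 85} × {p1} = {(83,p1), (84,p1), (85,p1)}
  {83, 84, 85} × {p2} = {(83,p2), (84,p2), (85,p2)}
  {83, 84} × {p1, p2} = {(83,p1), (83,p2), (84,p1), (84,p2)}
  {83, 85} × {p1, p2} = {(83,p1), (83,p2), (85,p1), (85,p2)}
  {84, 85} × {p1, p2} = {(84,p1), (84,p2), (85,p1), (85,p2)}
  {83, 84, 85} × {p1, p2} = {(83,p1), (83,p2), (84,p1), (84,p2), (85,p1), (85,p2)}
These 22 distinct sets form the basis B.
Close under arbitrary unions to get τ_{X×Y}; counting gives |τ_{X×Y}| = 64.


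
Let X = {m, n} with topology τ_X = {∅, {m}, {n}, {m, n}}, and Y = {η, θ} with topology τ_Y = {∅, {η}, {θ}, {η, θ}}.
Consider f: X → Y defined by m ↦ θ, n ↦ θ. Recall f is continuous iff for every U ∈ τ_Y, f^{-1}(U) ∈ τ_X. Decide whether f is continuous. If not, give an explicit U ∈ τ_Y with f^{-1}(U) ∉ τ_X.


f IS continuous.

Compute f^{-1}(U) for each U ∈ τ_Y:
  U = ∅: f^{-1}(U) = ∅ ∈ τ_X ✓.
  U = {η}: f^{-1}(U) = ∅ ∈ τ_X ✓.
  U = {θ}: f^{-1}(U) = {m, n} ∈ τ_X ✓.
  U = {η, θ}: f^{-1}(U) = {m, n} ∈ τ_X ✓.
Every preimage lies in τ_X, so f IS continuous.


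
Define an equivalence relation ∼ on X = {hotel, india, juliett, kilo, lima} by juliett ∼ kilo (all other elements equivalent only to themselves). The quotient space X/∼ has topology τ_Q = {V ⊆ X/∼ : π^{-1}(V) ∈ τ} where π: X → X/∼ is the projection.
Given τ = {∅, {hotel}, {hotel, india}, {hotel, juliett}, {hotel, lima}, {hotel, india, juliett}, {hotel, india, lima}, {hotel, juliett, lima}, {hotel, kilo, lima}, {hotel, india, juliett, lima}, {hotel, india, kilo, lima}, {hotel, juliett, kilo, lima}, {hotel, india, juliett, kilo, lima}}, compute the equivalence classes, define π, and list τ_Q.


X/∼ = {[hotel], [india], [juliett=kilo], [lima]}; |τ_Q| = 7.

Equivalence classes: [hotel], [india], [juliett=kilo], [lima].
Quotient map π: X → X/∼ sends hotel ↦ [hotel], india ↦ [india], juliett ↦ [juliett=kilo], kilo ↦ [juliett=kilo], lima ↦ [lima].
For each subset V ⊆ X/∼, compute π^{-1}(V) ⊆ X and check whether π^{-1}(V) ∈ τ. V is open in τ_Q iff π^{-1}(V) ∈ τ.
  V = {}: π^{-1}(V) = ∅ ∈ τ ✓.
  V = {[hotel]}: π^{-1}(V) = {hotel} ∈ τ ✓.
  V = {[india]}: π^{-1}(V) = {india} ∉ τ ✗.
  V = {[hotel], [india]}: π^{-1}(V) = {hotel, india} ∈ τ ✓.
  V = {[juliett=kilo]}: π^{-1}(V) = {juliett, kilo} ∉ τ ✗.
  V = {[hotel], [juliett=kilo]}: π^{-1}(V) = {hotel, juliett, kilo} ∉ τ ✗.
  V = {[india], [juliett=kilo]}: π^{-1}(V) = {india, juliett, kilo} ∉ τ ✗.
  V = {[hotel], [india], [juliett=kilo]}: π^{-1}(V) = {hotel, india, juliett, kilo} ∉ τ ✗.
  V = {[lima]}: π^{-1}(V) = {lima} ∉ τ ✗.
  V = {[hotel], [lima]}: π^{-1}(V) = {hotel, lima} ∈ τ ✓.
  V = {[india], [lima]}: π^{-1}(V) = {india, lima} ∉ τ ✗.
  V = {[hotel], [india], [lima]}: π^{-1}(V) = {hotel, india, lima} ∈ τ ✓.
  V = {[juliett=kilo], [lima]}: π^{-1}(V) = {juliett, kilo, lima} ∉ τ ✗.
  V = {[hotel], [juliett=kilo], [lima]}: π^{-1}(V) = {hotel, juliett, kilo, lima} ∈ τ ✓.
  V = {[india], [juliett=kilo], [lima]}: π^{-1}(V) = {india, juliett, kilo, lima} ∉ τ ✗.
  V = {[hotel], [india], [juliett=kilo], [lima]}: π^{-1}(V) = {hotel, india, juliett, kilo, lima} ∈ τ ✓.
Open sets in the quotient: τ_Q = {{}, {[hotel]}, {[hotel], [india]}, {[hotel], [lima]}, {[hotel], [india], [lima]}, {[hotel], [juliett=kilo], [lima]}, {[hotel], [india], [juliett=kilo], [lima]}} (7 elements).


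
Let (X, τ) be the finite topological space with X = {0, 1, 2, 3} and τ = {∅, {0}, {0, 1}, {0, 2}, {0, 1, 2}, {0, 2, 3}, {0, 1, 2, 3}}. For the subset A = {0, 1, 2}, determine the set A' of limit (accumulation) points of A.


A' = {1, 2, 3}

For each x ∈ X, list the open sets U ∈ τ with x ∈ U, then check whether U ∩ (A ∖ {x}) ≠ ∅ for every such U.
  x = 0: open {0} ∋ x has {0} ∩ (A ∖ {0}) = ∅, so x is NOT a limit point.
  x = 1: opens ∋ x are {0, 1}, {0, 1, 2}, {0, 1, 2, 3}; each meets A ∖ {1}, so x IS a limit point.
  x = 2: opens ∋ x are {0, 2}, {0, 1, 2}, {0, 2, 3}, {0, 1, 2, 3}; each meets A ∖ {2}, so x IS a limit point.
  x = 3: opens ∋ x are {0, 2, 3}, {0, 1, 2, 3}; each meets A ∖ {3}, so x IS a limit point.
Collecting: A' = {1, 2, 3}.


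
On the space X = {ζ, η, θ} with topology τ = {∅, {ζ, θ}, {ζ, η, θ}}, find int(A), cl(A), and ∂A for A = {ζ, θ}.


int(A) = {ζ, θ}, cl(A) = {ζ, η, θ}, ∂A = {η}.

Closed sets in (X, τ) are complements of opens:
  closed(X, τ) = {∅, {η}, {ζ, η, θ}}.
int(A) = ⋃ {U ∈ τ : U ⊆ A}. Opens contained in A: ∅, {ζ, θ}.
Taking the union of these: int(A) = {ζ, θ}.
cl(A) = ⋂ {C closed : A ⊆ C}. Closed sets containing A: {ζ, η, θ}.
Intersecting these: cl(A) = {ζ, η, θ}.
∂A = cl(A) ∖ int(A) = {ζ, η, θ} ∖ {ζ, θ} = {η}.


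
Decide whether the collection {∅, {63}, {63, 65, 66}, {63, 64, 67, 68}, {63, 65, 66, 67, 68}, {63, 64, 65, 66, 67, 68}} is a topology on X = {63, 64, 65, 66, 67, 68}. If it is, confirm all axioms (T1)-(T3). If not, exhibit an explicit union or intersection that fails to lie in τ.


τ is NOT a topology on X.

Axiom (T1): ∅ ∈ τ? Yes; X ∈ τ? Yes.
Axiom (T2/T3): check pairwise unions and intersections of members of τ.
Counterexample for (T3): {63, 64, 67, 68} ∩ {63, 65, 66, 67, 68} = {63, 67, 68} ∉ τ. Therefore τ is NOT a topology.


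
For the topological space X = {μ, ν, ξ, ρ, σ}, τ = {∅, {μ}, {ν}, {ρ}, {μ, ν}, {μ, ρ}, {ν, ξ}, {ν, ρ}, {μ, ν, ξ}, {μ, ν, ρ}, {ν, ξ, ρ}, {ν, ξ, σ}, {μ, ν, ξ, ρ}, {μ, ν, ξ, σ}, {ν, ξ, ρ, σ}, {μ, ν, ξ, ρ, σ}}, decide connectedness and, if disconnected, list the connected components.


(X, τ) is disconnected; components = [{μ}, {ρ}, {ν, ξ, σ}].

Find clopen sets (U ∈ τ with X ∖ U ∈ τ):
  U = ∅, X ∖ U = {μ, ν, ξ, ρ, σ} — both open, so U is clopen.
  U = {μ}, X ∖ U = {ν, ξ, ρ, σ} — both open, so U is clopen.
  U = {ρ}, X ∖ U = {μ, ν, ξ, σ} — both open, so U is clopen.
  U = {μ, ρ}, X ∖ U = {ν, ξ, σ} — both open, so U is clopen.
  U = {ν, ξ, σ}, X ∖ U = {μ, ρ} — both open, so U is clopen.
  U = {μ, ν, ξ, σ}, X ∖ U = {ρ} — both open, so U is clopen.
  U = {ν, ξ, ρ, σ}, X ∖ U = {μ} — both open, so U is clopen.
  U = {μ, ν, ξ, ρ, σ}, X ∖ U = ∅ — both open, so U is clopen.
Nontrivial clopen(s) exist: e.g. {μ, ν, ξ, σ}. So (X, τ) is disconnected.
Compute connected components by grouping points that agree on all clopens:
  component: {μ}
  component: {ρ}
  component: {ν, ξ, σ}


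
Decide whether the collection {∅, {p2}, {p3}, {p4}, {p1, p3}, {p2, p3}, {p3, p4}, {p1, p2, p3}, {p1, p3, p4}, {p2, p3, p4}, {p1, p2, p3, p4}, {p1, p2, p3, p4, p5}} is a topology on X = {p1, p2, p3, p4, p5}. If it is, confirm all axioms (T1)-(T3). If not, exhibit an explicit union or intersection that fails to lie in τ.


τ is NOT a topology on X.

Axiom (T1): ∅ ∈ τ? Yes; X ∈ τ? Yes.
Axiom (T2/T3): check pairwise unions and intersections of members of τ.
Counterexample for (T2): {p2} ∪ {p4} = {p2, p4} ∉ τ. Therefore τ is NOT a topology.


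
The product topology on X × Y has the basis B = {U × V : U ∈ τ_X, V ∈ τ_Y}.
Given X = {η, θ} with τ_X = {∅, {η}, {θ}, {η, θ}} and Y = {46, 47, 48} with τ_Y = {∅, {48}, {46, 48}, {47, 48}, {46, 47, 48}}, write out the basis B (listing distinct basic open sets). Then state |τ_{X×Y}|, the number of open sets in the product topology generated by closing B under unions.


Basis B = {∅ × ∅, {η} × {48}, {θ} × {48}, {η} × {46, 48}, {η} × {47, 48}, {η, θ} × {48}, {θ} × {46, 48}, {θ} × {47, 48}, {η} × {46, 47, 48}, {θ} × {46, 47, 48}, {η, θ} × {46, 48}, {η, θ} × {47, 48}, {η, θ} × {46, 47, 48}}; |τ_{X×Y}| = 25.

Enumerate products U × V with U ∈ τ_X, V ∈ τ_Y (deduplicated):
  ∅ × ∅ = {} (∅)
  {η} × {48} = {(η,48)}
  {θ} × {48} = {(θ,48)}
  {η} × {46, 48} = {(η,46), (η,48)}
  {η} × {47, 48} = {(η,47), (η,48)}
  {η, θ} × {48} = {(η,48), (θ,48)}
  {θ} × {46, 48} = {(θ,46), (θ,48)}
  {θ} × {47, 48} = {(θ,47), (θ,48)}
  {η} × {46, 47, 48} = {(η,46), (η,47), (η,48)}
  {θ} × {46, 47, 48} = {(θ,46), (θ,47), (θ,48)}
  {η, θ} × {46, 48} = {(η,46), (η,48), (θ,46), (θ,48)}
  {η, θ} × {47, 48} = {(η,47), (η,48), (θ,47), (θ,48)}
  {η, θ} × {46, 47, 48} = {(η,46), (η,47), (η,48), (θ,46), (θ,47), (θ,48)}
These 13 distinct sets form the basis B.
Close under arbitrary unions to get τ_{X×Y}; counting gives |τ_{X×Y}| = 25.


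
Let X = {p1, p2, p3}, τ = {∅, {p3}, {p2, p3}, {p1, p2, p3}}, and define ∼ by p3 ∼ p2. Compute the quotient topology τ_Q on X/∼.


X/∼ = {[p1], [p2=p3]}; |τ_Q| = 3.

Equivalence classes: [p1], [p2=p3].
Quotient map π: X → X/∼ sends p1 ↦ [p1], p2 ↦ [p2=p3], p3 ↦ [p2=p3].
For each subset V ⊆ X/∼, compute π^{-1}(V) ⊆ X and check whether π^{-1}(V) ∈ τ. V is open in τ_Q iff π^{-1}(V) ∈ τ.
  V = {}: π^{-1}(V) = ∅ ∈ τ ✓.
  V = {[p1]}: π^{-1}(V) = {p1} ∉ τ ✗.
  V = {[p2=p3]}: π^{-1}(V) = {p2, p3} ∈ τ ✓.
  V = {[p1], [p2=p3]}: π^{-1}(V) = {p1, p2, p3} ∈ τ ✓.
Open sets in the quotient: τ_Q = {{}, {[p2=p3]}, {[p1], [p2=p3]}} (3 elements).


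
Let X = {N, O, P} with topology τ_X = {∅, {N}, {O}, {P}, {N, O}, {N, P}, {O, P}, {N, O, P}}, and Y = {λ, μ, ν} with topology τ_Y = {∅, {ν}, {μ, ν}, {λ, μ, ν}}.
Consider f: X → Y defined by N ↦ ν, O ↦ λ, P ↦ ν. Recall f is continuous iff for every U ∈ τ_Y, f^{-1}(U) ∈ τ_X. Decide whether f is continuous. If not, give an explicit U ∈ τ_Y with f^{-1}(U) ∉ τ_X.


f IS continuous.

Compute f^{-1}(U) for each U ∈ τ_Y:
  U = ∅: f^{-1}(U) = ∅ ∈ τ_X ✓.
  U = {ν}: f^{-1}(U) = {N, P} ∈ τ_X ✓.
  U = {μ, ν}: f^{-1}(U) = {N, P} ∈ τ_X ✓.
  U = {λ, μ, ν}: f^{-1}(U) = {N, O, P} ∈ τ_X ✓.
Every preimage lies in τ_X, so f IS continuous.


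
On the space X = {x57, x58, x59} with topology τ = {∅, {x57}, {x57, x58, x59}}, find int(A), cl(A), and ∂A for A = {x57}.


int(A) = {x57}, cl(A) = {x57, x58, x59}, ∂A = {x58, x59}.

Closed sets in (X, τ) are complements of opens:
  closed(X, τ) = {∅, {x58, x59}, {x57, x58, x59}}.
int(A) = ⋃ {U ∈ τ : U ⊆ A}. Opens contained in A: ∅, {x57}.
Taking the union of these: int(A) = {x57}.
cl(A) = ⋂ {C closed : A ⊆ C}. Closed sets containing A: {x57, x58, x59}.
Intersecting these: cl(A) = {x57, x58, x59}.
∂A = cl(A) ∖ int(A) = {x57, x58, x59} ∖ {x57} = {x58, x59}.


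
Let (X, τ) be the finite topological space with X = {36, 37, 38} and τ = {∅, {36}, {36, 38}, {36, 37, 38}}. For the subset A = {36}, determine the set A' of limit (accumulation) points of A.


A' = {37, 38}

For each x ∈ X, list the open sets U ∈ τ with x ∈ U, then check whether U ∩ (A ∖ {x}) ≠ ∅ for every such U.
  x = 36: open {36} ∋ x has {36} ∩ (A ∖ {36}) = ∅, so x is NOT a limit point.
  x = 37: opens ∋ x are {36, 37, 38}; each meets A ∖ {37}, so x IS a limit point.
  x = 38: opens ∋ x are {36, 38}, {36, 37, 38}; each meets A ∖ {38}, so x IS a limit point.
Collecting: A' = {37, 38}.


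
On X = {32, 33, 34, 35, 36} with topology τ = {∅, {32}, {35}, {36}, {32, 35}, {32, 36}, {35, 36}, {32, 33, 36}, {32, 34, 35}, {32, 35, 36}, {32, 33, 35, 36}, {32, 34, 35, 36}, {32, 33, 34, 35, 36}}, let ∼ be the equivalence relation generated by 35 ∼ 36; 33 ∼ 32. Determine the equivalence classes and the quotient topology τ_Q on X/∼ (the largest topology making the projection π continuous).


X/∼ = {[32=33], [34], [35=36]}; |τ_Q| = 4.

Equivalence classes: [32=33], [34], [35=36].
Quotient map π: X → X/∼ sends 32 ↦ [32=33], 33 ↦ [32=33], 34 ↦ [34], 35 ↦ [35=36], 36 ↦ [35=36].
For each subset V ⊆ X/∼, compute π^{-1}(V) ⊆ X and check whether π^{-1}(V) ∈ τ. V is open in τ_Q iff π^{-1}(V) ∈ τ.
  V = {}: π^{-1}(V) = ∅ ∈ τ ✓.
  V = {[32=33]}: π^{-1}(V) = {32, 33} ∉ τ ✗.
  V = {[34]}: π^{-1}(V) = {34} ∉ τ ✗.
  V = {[32=33], [34]}: π^{-1}(V) = {32, 33, 34} ∉ τ ✗.
  V = {[35=36]}: π^{-1}(V) = {35, 36} ∈ τ ✓.
  V = {[32=33], [35=36]}: π^{-1}(V) = {32, 33, 35, 36} ∈ τ ✓.
  V = {[34], [35=36]}: π^{-1}(V) = {34, 35, 36} ∉ τ ✗.
  V = {[32=33], [34], [35=36]}: π^{-1}(V) = {32, 33, 34, 35, 36} ∈ τ ✓.
Open sets in the quotient: τ_Q = {{}, {[35=36]}, {[32=33], [35=36]}, {[32=33], [34], [35=36]}} (4 elements).


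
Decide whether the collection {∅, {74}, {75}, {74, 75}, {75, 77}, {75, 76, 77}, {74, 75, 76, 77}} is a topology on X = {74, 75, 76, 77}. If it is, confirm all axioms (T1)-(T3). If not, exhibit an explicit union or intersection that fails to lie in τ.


τ is NOT a topology on X.

Axiom (T1): ∅ ∈ τ? Yes; X ∈ τ? Yes.
Axiom (T2/T3): check pairwise unions and intersections of members of τ.
Counterexample for (T2): {74} ∪ {75, 77} = {74, 75, 77} ∉ τ. Therefore τ is NOT a topology.


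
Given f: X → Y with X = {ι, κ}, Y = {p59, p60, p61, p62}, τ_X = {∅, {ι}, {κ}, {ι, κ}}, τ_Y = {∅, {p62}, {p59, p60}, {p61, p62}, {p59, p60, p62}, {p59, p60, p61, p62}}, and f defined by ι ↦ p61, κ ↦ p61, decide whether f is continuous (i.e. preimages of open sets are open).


f IS continuous.

Compute f^{-1}(U) for each U ∈ τ_Y:
  U = ∅: f^{-1}(U) = ∅ ∈ τ_X ✓.
  U = {p62}: f^{-1}(U) = ∅ ∈ τ_X ✓.
  U = {p59, p60}: f^{-1}(U) = ∅ ∈ τ_X ✓.
  U = {p61, p62}: f^{-1}(U) = {ι, κ} ∈ τ_X ✓.
  U = {p59, p60, p62}: f^{-1}(U) = ∅ ∈ τ_X ✓.
  U = {p59, p60, p61, p62}: f^{-1}(U) = {ι, κ} ∈ τ_X ✓.
Every preimage lies in τ_X, so f IS continuous.


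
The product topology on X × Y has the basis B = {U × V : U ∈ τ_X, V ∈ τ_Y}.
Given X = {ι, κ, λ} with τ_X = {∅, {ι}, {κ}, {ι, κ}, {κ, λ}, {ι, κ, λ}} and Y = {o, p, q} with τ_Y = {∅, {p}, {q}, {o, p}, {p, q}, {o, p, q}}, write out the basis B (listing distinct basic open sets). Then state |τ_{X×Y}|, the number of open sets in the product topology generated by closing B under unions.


Basis B = {∅ × ∅, {ι} × {p}, {ι} × {q}, {κ} × {p}, {κ} × {q}, {ι} × {o, p}, {ι} × {p, q}, {ι, κ} × {p}, {ι, κ} × {q}, {κ} × {o, p}, {κ} × {p, q}, {κ, λ} × {p}, {κ, λ} × {q}, {ι} × {o, p, q}, {ι, κ, λ} × {p}, {ι, κ, λ} × {q}, {κ} × {o, p, q}, {ι, κ} × {o, p}, {ι, κ} × {p, q}, {κ, λ} × {o, p}, {κ, λ} × {p, q}, {ι, κ} × {o, p, q}, {ι, κ, λ} × {o, p}, {ι, κ, λ} × {p, q}, {κ, λ} × {o, p, q}, {ι, κ, λ} × {o, p, q}}; |τ_{X×Y}| = 108.

Enumerate products U × V with U ∈ τ_X, V ∈ τ_Y (deduplicated):
  ∅ × ∅ = {} (∅)
  {ι} × {p} = {(ι,p)}
  {ι} × {q} = {(ι,q)}
  {κ} × {p} = {(κ,p)}
  {κ} × {q} = {(κ,q)}
  {ι} × {o, p} = {(ι,o), (ι,p)}
  {ι} × {p, q} = {(ι,p), (ι,q)}
  {ι, κ} × {p} = {(ι,p), (κ,p)}
  {ι, κ} × {q} = {(ι,q), (κ,q)}
  {κ} × {o, p} = {(κ,o), (κ,p)}
  {κ} × {p, q} = {(κ,p), (κ,q)}
  {κ, λ} × {p} = {(κ,p), (λ,p)}
  {κ, λ} × {q} = {(κ,q), (λ,q)}
  {ι} × {o, p, q} = {(ι,o), (ι,p), (ι,q)}
  {ι, κ, λ} × {p} = {(ι,p), (κ,p), (λ,p)}
  {ι, κ, λ} × {q} = {(ι,q), (κ,q), (λ,q)}
  {κ} × {o, p, q} = {(κ,o), (κ,p), (κ,q)}
  {ι, κ} × {o, p} = {(ι,o), (ι,p), (κ,o), (κ,p)}
  {ι, κ} × {p, q} = {(ι,p), (ι,q), (κ,p), (κ,q)}
  {κ, λ} × {o, p} = {(κ,o), (κ,p), (λ,o), (λ,p)}
  {κ, λ} × {p, q} = {(κ,p), (κ,q), (λ,p), (λ,q)}
  {ι, κ} × {o, p, q} = {(ι,o), (ι,p), (ι,q), (κ,o), (κ,p), (κ,q)}
  {ι, κ, λ} × {o, p} = {(ι,o), (ι,p), (κ,o), (κ,p), (λ,o), (λ,p)}
  {ι, κ, λ} × {p, q} = {(ι,p), (ι,q), (κ,p), (κ,q), (λ,p), (λ,q)}
  {κ, λ} × {o, p, q} = {(κ,o), (κ,p), (κ,q), (λ,o), (λ,p), (λ,q)}
  {ι, κ, λ} × {o, p, q} = {(ι,o), (ι,p), (ι,q), (κ,o), (κ,p), (κ,q), (λ,o), (λ,p), (λ,q)}
These 26 distinct sets form the basis B.
Close under arbitrary unions to get τ_{X×Y}; counting gives |τ_{X×Y}| = 108.


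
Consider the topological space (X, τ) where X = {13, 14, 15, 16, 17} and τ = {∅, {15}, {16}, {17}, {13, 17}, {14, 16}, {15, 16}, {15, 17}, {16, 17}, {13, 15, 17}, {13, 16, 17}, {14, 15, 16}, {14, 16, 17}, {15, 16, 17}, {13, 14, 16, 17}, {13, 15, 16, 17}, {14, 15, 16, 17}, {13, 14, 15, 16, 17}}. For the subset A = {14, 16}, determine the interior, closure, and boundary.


int(A) = {14, 16}, cl(A) = {14, 16}, ∂A = ∅.

Closed sets in (X, τ) are complements of opens:
  closed(X, τ) = {∅, {13}, {14}, {15}, {13, 14}, {13, 15}, {13, 17}, {14, 15}, {14, 16}, {13, 14, 15}, {13, 14, 16}, {13, 14, 17}, {13, 15, 17}, {14, 15, 16}, {13, 14, 15, 16}, {13, 14, 15, 17}, {13, 14, 16, 17}, {13, 14, 15, 16, 17}}.
int(A) = ⋃ {U ∈ τ : U ⊆ A}. Opens contained in A: ∅, {16}, {14, 16}.
Taking the union of these: int(A) = {14, 16}.
cl(A) = ⋂ {C closed : A ⊆ C}. Closed sets containing A: {14, 16}, {13, 14, 16}, {14, 15, 16}, {13, 14, 15, 16}, {13, 14, 16, 17}, {13, 14, 15, 16, 17}.
Intersecting these: cl(A) = {14, 16}.
∂A = cl(A) ∖ int(A) = {14, 16} ∖ {14, 16} = ∅.


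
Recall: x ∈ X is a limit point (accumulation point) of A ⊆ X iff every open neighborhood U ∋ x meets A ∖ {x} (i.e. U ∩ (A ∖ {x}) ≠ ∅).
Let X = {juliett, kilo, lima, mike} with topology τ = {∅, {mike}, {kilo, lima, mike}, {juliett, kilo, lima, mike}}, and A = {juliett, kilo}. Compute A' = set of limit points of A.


A' = {juliett, lima}

For each x ∈ X, list the open sets U ∈ τ with x ∈ U, then check whether U ∩ (A ∖ {x}) ≠ ∅ for every such U.
  x = juliett: opens ∋ x are {juliett, kilo, lima, mike}; each meets A ∖ {juliett}, so x IS a limit point.
  x = kilo: open {kilo, lima, mike} ∋ x has {kilo, lima, mike} ∩ (A ∖ {kilo}) = ∅, so x is NOT a limit point.
  x = lima: opens ∋ x are {kilo, lima, mike}, {juliett, kilo, lima, mike}; each meets A ∖ {lima}, so x IS a limit point.
  x = mike: open {mike} ∋ x has {mike} ∩ (A ∖ {mike}) = ∅, so x is NOT a limit point.
Collecting: A' = {juliett, lima}.


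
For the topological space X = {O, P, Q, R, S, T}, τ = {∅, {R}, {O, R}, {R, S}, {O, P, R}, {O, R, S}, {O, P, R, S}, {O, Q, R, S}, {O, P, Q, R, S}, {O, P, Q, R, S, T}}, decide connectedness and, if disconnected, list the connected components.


(X, τ) is connected.

Find clopen sets (U ∈ τ with X ∖ U ∈ τ):
  U = ∅, X ∖ U = {O, P, Q, R, S, T} — both open, so U is clopen.
  U = {O, P, Q, R, S, T}, X ∖ U = ∅ — both open, so U is clopen.
Only trivial clopens (∅ and X) exist, so (X, τ) is connected.
Compute connected components by grouping points that agree on all clopens:
  component: {O, P, Q, R, S, T}
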